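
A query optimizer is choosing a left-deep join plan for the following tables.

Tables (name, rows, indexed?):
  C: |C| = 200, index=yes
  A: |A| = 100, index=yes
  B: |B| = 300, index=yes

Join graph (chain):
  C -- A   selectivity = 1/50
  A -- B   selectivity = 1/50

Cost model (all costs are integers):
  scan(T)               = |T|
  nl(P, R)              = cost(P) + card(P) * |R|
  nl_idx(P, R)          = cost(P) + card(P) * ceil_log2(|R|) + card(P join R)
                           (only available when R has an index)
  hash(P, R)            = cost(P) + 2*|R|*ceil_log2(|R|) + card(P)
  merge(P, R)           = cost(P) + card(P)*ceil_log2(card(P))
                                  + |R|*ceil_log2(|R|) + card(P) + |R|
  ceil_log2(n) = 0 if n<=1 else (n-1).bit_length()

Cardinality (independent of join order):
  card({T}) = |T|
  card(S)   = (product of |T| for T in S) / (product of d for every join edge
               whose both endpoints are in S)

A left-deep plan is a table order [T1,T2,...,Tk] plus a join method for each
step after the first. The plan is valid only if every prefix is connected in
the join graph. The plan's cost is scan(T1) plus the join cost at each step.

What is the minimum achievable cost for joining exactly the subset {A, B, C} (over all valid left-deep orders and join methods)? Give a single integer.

5400

Selinger DP over subsets of {A,B,C}:
  {C}: scan cost=200, card=200
  {A}: scan cost=100, card=100
  {B}: scan cost=300, card=300
  {AC}: card=400; try (C,nl_idx)→1300, (A,hash)→1800, (A,nl_idx)→2000, (C,merge)→2700, (A,merge)→2800, (C,hash)→3400 …(+2); best=1300 via (C,nl_idx)
  {AB}: card=600; try (B,nl_idx)→1600, (A,hash)→2000, (A,nl_idx)→3000, (B,merge)→3900, (A,merge)→4100, (B,hash)→5600 …(+2); best=1600 via (B,nl_idx)
  {ABC}: card=2400; try (C,hash)→5400, (B,hash)→7100, (B,nl_idx)→7300, (B,merge)→8300, (C,nl_idx)→8800, (C,merge)→10000 …(+2); best=5400 via (C,hash)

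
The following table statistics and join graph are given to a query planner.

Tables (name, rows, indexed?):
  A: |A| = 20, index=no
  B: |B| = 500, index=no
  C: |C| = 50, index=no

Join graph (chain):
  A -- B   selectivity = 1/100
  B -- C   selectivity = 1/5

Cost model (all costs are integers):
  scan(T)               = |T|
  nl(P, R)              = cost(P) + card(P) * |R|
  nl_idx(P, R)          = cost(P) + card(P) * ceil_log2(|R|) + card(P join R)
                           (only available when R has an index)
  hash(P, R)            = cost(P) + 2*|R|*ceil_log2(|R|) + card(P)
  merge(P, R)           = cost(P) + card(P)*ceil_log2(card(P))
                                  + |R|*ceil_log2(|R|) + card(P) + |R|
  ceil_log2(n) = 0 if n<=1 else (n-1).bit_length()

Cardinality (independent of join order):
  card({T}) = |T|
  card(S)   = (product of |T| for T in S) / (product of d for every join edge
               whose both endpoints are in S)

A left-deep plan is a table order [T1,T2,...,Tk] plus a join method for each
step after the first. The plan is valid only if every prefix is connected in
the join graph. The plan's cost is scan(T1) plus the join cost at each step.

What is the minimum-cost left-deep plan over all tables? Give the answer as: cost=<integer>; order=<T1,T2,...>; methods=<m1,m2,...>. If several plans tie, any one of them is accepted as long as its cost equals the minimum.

cost=1900; order=B,A,C; methods=hash,hash

Selinger DP (subsets sized 1..n):
  {A}: scan cost=20, card=20
  {B}: scan cost=500, card=500
  {C}: scan cost=50, card=50
  {AB}: card=100; try (A,hash)→1200, (B,merge)→5140, (A,merge)→5620, (B,hash)→9040, (B,nl)→10020, (A,nl)→10500; best=1200 via (A,hash)
  {BC}: card=5000; try (C,hash)→1600, (B,merge)→5400, (C,merge)→5850, (B,hash)→9100, (B,nl)→25050, (C,nl)→25500; best=1600 via (C,hash)
  {ABC}: card=1000; try (C,hash)→1900, (C,merge)→2350, (C,nl)→6200, (A,hash)→6800, (A,merge)→71720, (A,nl)→101600; best=1900 via (C,hash)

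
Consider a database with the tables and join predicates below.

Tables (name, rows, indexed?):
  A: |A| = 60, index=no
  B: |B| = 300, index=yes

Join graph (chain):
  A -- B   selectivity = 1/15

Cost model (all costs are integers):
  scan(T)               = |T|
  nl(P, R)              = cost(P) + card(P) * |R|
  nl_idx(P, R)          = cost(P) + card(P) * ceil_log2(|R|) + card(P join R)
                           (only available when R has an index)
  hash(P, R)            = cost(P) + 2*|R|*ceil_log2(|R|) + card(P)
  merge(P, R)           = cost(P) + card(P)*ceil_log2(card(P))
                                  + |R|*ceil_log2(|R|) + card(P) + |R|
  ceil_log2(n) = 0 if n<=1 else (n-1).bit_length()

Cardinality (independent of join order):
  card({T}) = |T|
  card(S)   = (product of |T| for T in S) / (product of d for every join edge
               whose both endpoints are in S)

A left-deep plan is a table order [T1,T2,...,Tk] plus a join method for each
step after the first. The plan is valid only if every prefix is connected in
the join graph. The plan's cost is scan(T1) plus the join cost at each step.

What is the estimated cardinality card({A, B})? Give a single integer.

Tables in S: A(60), B(300)
Edges inside S: A-B(d=15)
numerator = 60 * 300 = 18000
denominator = 15 = 15
card(S) = 18000 / 15 = 1200

1200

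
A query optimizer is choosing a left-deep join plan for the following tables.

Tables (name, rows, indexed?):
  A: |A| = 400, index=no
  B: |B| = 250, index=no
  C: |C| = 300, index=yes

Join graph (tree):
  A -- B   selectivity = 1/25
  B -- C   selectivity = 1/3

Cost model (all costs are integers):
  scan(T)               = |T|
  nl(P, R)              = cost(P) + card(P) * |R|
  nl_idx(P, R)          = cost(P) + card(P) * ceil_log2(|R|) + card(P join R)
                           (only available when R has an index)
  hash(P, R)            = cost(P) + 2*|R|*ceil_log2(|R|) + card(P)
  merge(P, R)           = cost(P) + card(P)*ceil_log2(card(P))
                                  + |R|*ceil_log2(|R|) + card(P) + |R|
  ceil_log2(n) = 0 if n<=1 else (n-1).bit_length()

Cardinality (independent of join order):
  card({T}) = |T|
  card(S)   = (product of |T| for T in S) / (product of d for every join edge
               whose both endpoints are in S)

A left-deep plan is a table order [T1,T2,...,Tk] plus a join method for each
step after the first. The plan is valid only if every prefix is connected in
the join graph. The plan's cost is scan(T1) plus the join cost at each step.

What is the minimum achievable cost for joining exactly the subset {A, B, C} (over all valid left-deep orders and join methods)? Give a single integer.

Selinger DP over subsets of {A,B,C}:
  {A}: scan cost=400, card=400
  {B}: scan cost=250, card=250
  {C}: scan cost=300, card=300
  {AB}: card=4000; try (B,hash)→4800, (A,merge)→6500, (B,merge)→6650, (A,hash)→7700, (A,nl)→100250, (B,nl)→100400; best=4800 via (B,hash)
  {BC}: card=25000; try (B,hash)→4600, (C,merge)→5500, (B,merge)→5550, (C,hash)→5900, (C,nl_idx)→27500, (C,nl)→75250 …(+1); best=4600 via (B,hash)
  {ABC}: card=400000; try (C,hash)→14200, (A,hash)→36800, (C,merge)→59800, (A,merge)→408600, (C,nl_idx)→440800, (C,nl)→1204800 …(+1); best=14200 via (C,hash)

14200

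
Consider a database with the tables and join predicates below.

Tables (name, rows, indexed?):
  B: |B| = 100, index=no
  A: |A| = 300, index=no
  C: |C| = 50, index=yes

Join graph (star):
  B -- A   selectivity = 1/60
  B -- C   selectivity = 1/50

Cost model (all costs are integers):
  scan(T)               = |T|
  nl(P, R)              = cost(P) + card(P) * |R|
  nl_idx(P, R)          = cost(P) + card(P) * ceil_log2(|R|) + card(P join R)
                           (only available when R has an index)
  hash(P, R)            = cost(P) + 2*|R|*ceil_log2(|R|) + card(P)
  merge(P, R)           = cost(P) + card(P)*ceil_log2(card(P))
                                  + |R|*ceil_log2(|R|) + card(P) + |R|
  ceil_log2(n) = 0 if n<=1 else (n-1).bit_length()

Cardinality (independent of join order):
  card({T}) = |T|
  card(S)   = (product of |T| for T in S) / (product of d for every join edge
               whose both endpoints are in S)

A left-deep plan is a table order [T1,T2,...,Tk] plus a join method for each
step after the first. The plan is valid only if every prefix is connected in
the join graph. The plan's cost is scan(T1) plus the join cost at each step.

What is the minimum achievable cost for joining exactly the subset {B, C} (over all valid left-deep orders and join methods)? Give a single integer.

800

Selinger DP over subsets of {B,C}:
  {B}: scan cost=100, card=100
  {C}: scan cost=50, card=50
  {BC}: card=100; try (C,hash)→800, (C,nl_idx)→800, (B,merge)→1200, (C,merge)→1250, (B,hash)→1500, (B,nl)→5050 …(+1); best=800 via (C,hash)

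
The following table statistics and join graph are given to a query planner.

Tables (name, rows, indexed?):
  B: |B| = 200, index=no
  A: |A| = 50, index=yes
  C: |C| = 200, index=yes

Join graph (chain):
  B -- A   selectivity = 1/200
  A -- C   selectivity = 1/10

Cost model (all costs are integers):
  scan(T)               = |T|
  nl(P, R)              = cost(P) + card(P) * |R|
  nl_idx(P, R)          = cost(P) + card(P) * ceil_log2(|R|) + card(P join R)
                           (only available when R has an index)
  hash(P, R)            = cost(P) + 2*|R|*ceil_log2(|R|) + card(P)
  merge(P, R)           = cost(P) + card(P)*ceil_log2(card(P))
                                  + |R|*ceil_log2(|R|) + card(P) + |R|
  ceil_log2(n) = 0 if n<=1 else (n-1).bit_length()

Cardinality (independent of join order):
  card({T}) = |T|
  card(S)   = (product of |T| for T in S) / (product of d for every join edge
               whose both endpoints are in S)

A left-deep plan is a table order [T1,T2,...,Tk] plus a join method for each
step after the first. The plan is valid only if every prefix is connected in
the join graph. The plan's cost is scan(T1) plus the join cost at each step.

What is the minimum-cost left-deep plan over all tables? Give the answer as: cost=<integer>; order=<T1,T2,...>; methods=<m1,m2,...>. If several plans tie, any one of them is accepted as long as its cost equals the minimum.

cost=2400; order=B,A,C; methods=hash,nl_idx

Selinger DP (subsets sized 1..n):
  {B}: scan cost=200, card=200
  {A}: scan cost=50, card=50
  {C}: scan cost=200, card=200
  {AB}: card=50; try (A,hash)→1000, (A,nl_idx)→1450, (B,merge)→2200, (A,merge)→2350, (B,hash)→3300, (B,nl)→10050 …(+1); best=1000 via (A,hash)
  {AC}: card=1000; try (A,hash)→1000, (C,nl_idx)→1450, (C,merge)→2200, (A,merge)→2350, (A,nl_idx)→2400, (C,hash)→3300 …(+2); best=1000 via (A,hash)
  {ABC}: card=1000; try (C,nl_idx)→2400, (C,merge)→3150, (C,hash)→4250, (B,hash)→5200, (C,nl)→11000, (B,merge)→13800 …(+1); best=2400 via (C,nl_idx)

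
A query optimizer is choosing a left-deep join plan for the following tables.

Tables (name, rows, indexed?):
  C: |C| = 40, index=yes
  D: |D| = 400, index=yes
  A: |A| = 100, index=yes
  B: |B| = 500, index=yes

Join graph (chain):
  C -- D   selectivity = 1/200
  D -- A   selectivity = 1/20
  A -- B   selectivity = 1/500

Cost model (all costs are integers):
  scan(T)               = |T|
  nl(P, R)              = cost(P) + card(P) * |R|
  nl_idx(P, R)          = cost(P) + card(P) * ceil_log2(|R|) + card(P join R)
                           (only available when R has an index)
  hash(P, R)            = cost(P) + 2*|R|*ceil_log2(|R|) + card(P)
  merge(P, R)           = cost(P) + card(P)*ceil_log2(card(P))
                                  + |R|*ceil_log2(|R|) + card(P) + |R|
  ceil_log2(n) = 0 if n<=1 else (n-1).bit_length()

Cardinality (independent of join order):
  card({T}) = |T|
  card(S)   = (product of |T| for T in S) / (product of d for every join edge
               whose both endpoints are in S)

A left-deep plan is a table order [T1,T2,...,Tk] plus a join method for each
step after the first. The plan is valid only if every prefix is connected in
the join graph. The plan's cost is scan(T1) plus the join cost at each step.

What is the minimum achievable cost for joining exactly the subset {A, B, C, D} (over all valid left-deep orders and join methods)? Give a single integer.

5440

Selinger DP over subsets of {A,B,C,D}:
  {C}: scan cost=40, card=40
  {D}: scan cost=400, card=400
  {A}: scan cost=100, card=100
  {B}: scan cost=500, card=500
  {CD}: card=80; try (D,nl_idx)→480, (C,hash)→1280, (C,nl_idx)→2880, (D,merge)→4320, (C,merge)→4680, (D,hash)→7280 …(+2); best=480 via (D,nl_idx)
  {AD}: card=2000; try (A,hash)→2200, (D,nl_idx)→3000, (D,merge)→4900, (A,merge)→5200, (A,nl_idx)→5200, (D,hash)→7400 …(+2); best=2200 via (A,hash)
  {AB}: card=100; try (B,nl_idx)→1100, (A,hash)→2400, (A,nl_idx)→4100, (B,merge)→5900, (A,merge)→6300, (B,hash)→9200 …(+2); best=1100 via (B,nl_idx)
  {ACD}: card=400; try (A,nl_idx)→1440, (A,merge)→1920, (A,hash)→1960, (C,hash)→4680, (A,nl)→8480, (C,nl_idx)→14600 …(+2); best=1440 via (A,nl_idx)
  {ABD}: card=2000; try (D,nl_idx)→4000, (D,merge)→5900, (D,hash)→8400, (B,hash)→13200, (B,nl_idx)→22200, (B,merge)→31200 …(+2); best=4000 via (D,nl_idx)
  {ABCD}: card=400; try (B,nl_idx)→5440, (C,hash)→6480, (B,merge)→10440, (B,hash)→10840, (C,nl_idx)→16400, (C,merge)→28280 …(+2); best=5440 via (B,nl_idx)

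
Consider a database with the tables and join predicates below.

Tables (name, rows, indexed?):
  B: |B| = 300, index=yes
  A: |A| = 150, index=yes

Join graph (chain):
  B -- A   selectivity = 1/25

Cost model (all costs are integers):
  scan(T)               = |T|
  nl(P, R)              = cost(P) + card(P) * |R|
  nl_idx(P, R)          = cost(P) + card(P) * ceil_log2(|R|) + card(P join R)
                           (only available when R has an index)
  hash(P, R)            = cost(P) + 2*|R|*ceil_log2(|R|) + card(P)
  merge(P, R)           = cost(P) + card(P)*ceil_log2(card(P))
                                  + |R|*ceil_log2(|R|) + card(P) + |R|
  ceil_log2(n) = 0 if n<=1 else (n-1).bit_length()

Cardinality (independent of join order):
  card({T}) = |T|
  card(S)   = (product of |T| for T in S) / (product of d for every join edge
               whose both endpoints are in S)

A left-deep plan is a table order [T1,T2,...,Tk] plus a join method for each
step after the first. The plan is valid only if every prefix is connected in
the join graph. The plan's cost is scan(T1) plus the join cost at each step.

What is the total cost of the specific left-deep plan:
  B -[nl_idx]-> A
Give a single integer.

step 1: scan B: cost=300, card=300
step 2: join A via nl_idx
    card(P join A) = 300*150/(25) = 1800
    cost = 300 + 300*8 + 1800 = 4500

4500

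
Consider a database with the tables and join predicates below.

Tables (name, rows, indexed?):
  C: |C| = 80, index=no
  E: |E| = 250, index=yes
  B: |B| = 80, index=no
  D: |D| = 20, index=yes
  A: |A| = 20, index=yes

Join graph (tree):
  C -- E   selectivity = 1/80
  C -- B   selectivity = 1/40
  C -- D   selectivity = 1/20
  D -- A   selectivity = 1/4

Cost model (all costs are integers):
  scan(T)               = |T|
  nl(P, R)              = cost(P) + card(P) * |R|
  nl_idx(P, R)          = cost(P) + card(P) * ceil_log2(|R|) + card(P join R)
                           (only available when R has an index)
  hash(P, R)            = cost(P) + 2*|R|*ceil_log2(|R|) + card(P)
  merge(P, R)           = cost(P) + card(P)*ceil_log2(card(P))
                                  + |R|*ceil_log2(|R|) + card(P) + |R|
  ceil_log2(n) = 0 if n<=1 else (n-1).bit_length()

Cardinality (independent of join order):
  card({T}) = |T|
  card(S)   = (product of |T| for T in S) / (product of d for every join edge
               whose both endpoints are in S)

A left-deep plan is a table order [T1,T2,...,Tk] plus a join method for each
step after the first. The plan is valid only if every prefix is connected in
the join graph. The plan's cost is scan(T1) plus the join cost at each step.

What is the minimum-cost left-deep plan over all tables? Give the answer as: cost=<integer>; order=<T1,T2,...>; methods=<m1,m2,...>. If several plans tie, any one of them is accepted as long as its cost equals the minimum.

cost=3320; order=C,D,E,B,A; methods=hash,nl_idx,hash,hash

Selinger DP (subsets sized 1..n):
  {C}: scan cost=80, card=80
  {E}: scan cost=250, card=250
  {B}: scan cost=80, card=80
  {D}: scan cost=20, card=20
  {A}: scan cost=20, card=20
  {CE}: card=250; try (E,nl_idx)→970, (C,hash)→1620, (E,merge)→2970, (C,merge)→3140, (E,hash)→4160, (E,nl)→20080 …(+1); best=970 via (E,nl_idx)
  {BC}: card=160; try (C,hash)→1280, (B,hash)→1280, (C,merge)→1360, (B,merge)→1360, (C,nl)→6480, (B,nl)→6480; best=1280 via (C,hash)
  {CD}: card=80; try (D,hash)→360, (D,nl_idx)→560, (C,merge)→780, (D,merge)→840, (C,hash)→1160, (C,nl)→1620 …(+1); best=360 via (D,hash)
  {AD}: card=100; try (D,nl_idx)→220, (A,nl_idx)→220, (D,hash)→240, (A,hash)→240, (D,merge)→260, (A,merge)→260 …(+2); best=220 via (D,nl_idx)
  {BCE}: card=500; try (B,hash)→2340, (E,nl_idx)→3060, (B,merge)→3860, (E,merge)→4970, (E,hash)→5440, (B,nl)→20970 …(+1); best=2340 via (B,hash)
  {CDE}: card=250; try (E,nl_idx)→1250, (D,hash)→1420, (D,nl_idx)→2470, (E,merge)→3250, (D,merge)→3340, (E,hash)→4440 …(+2); best=1250 via (E,nl_idx)
  {BCD}: card=160; try (B,hash)→1560, (D,hash)→1640, (B,merge)→1640, (D,nl_idx)→2240, (D,merge)→2840, (D,nl)→4480 …(+1); best=1560 via (B,hash)
  {ACD}: card=400; try (A,hash)→640, (A,merge)→1120, (A,nl_idx)→1160, (C,hash)→1440, (C,merge)→1660, (A,nl)→1960 …(+1); best=640 via (A,hash)
  {BCDE}: card=500; try (B,hash)→2620, (D,hash)→3040, (E,nl_idx)→3340, (B,merge)→4140, (E,merge)→5250, (D,nl_idx)→5340 …(+5); best=2620 via (B,hash)
  {ACDE}: card=1250; try (A,hash)→1700, (A,merge)→3620, (A,nl_idx)→3750, (E,hash)→5040, (E,nl_idx)→5090, (A,nl)→6250 …(+2); best=1700 via (A,hash)
  {ABCD}: card=800; try (A,hash)→1920, (B,hash)→2160, (A,merge)→3120, (A,nl_idx)→3160, (A,nl)→4760, (B,merge)→5280 …(+1); best=1920 via (A,hash)
  {ABCDE}: card=2500; try (A,hash)→3320, (B,hash)→4070, (E,hash)→6720, (A,nl_idx)→7620, (A,merge)→7740, (E,nl_idx)→10820 …(+5); best=3320 via (A,hash)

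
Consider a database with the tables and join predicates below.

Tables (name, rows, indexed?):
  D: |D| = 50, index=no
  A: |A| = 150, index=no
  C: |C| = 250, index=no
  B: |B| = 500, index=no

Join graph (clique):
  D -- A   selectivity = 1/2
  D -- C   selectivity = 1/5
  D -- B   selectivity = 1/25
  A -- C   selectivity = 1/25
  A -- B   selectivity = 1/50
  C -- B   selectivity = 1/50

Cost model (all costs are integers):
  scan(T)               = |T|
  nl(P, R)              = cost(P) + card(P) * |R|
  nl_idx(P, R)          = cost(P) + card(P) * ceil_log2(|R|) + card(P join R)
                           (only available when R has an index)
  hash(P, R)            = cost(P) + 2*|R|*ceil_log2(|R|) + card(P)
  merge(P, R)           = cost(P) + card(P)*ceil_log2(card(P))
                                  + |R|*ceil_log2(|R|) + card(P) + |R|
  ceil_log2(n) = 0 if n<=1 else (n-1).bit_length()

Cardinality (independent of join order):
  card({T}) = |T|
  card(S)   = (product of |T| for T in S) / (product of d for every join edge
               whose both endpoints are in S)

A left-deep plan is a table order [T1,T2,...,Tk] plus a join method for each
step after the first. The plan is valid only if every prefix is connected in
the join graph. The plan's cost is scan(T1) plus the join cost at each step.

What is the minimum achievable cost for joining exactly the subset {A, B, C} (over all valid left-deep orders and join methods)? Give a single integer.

8900

Selinger DP over subsets of {A,B,C}:
  {A}: scan cost=150, card=150
  {C}: scan cost=250, card=250
  {B}: scan cost=500, card=500
  {AC}: card=1500; try (A,hash)→2900, (C,merge)→3750, (A,merge)→3850, (C,hash)→4300, (C,nl)→37650, (A,nl)→37750; best=2900 via (A,hash)
  {AB}: card=1500; try (A,hash)→3400, (B,merge)→6500, (A,merge)→6850, (B,hash)→9300, (B,nl)→75150, (A,nl)→75500; best=3400 via (A,hash)
  {BC}: card=2500; try (C,hash)→5000, (B,merge)→7500, (C,merge)→7750, (B,hash)→9500, (B,nl)→125250, (C,nl)→125500; best=5000 via (C,hash)
  {ABC}: card=300; try (C,hash)→8900, (A,hash)→9900, (B,hash)→13400, (C,merge)→23650, (B,merge)→25900, (A,merge)→38850 …(+3); best=8900 via (C,hash)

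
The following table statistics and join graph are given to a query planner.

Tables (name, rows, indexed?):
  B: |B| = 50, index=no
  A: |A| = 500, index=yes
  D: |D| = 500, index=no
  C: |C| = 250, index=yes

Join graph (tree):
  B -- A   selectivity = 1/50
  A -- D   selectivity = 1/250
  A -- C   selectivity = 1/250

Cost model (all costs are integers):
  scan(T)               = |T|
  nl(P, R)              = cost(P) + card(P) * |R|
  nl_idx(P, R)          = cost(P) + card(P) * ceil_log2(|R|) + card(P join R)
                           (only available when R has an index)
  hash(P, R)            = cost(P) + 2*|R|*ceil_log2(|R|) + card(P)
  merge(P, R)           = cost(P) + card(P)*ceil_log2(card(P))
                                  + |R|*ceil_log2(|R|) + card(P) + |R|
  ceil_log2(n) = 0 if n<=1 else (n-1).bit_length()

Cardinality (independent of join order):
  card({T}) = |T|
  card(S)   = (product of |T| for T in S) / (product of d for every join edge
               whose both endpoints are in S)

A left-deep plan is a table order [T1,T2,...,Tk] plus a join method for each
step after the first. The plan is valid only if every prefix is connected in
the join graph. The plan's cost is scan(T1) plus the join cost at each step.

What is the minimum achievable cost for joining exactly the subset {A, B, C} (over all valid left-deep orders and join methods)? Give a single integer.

4100

Selinger DP over subsets of {A,B,C}:
  {B}: scan cost=50, card=50
  {A}: scan cost=500, card=500
  {C}: scan cost=250, card=250
  {AB}: card=500; try (A,nl_idx)→1000, (B,hash)→1600, (A,merge)→5400, (B,merge)→5850, (A,hash)→9100, (A,nl)→25050 …(+1); best=1000 via (A,nl_idx)
  {AC}: card=500; try (A,nl_idx)→3000, (C,hash)→5000, (C,nl_idx)→5000, (A,merge)→7500, (C,merge)→7750, (A,hash)→9500 …(+2); best=3000 via (A,nl_idx)
  {ABC}: card=500; try (B,hash)→4100, (C,hash)→5500, (C,nl_idx)→5500, (C,merge)→8250, (B,merge)→8350, (B,nl)→28000 …(+1); best=4100 via (B,hash)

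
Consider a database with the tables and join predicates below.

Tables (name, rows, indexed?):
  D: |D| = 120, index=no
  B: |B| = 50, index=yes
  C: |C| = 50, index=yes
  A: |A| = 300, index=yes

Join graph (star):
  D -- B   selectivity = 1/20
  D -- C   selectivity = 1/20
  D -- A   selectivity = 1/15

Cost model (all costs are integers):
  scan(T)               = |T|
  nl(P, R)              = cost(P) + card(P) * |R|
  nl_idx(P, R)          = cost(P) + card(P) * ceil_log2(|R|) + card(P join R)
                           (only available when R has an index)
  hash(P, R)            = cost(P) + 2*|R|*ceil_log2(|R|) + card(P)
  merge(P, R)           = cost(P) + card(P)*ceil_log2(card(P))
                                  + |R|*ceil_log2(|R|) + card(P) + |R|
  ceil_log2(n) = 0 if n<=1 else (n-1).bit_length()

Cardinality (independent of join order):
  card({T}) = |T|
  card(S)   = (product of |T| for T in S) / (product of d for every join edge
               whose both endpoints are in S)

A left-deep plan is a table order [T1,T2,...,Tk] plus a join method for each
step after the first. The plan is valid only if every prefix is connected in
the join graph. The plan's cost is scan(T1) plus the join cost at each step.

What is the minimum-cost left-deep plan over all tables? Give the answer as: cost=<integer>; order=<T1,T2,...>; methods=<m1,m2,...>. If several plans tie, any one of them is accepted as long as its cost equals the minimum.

cost=7890; order=D,B,C,A; methods=hash,hash,hash

Selinger DP (subsets sized 1..n):
  {D}: scan cost=120, card=120
  {B}: scan cost=50, card=50
  {C}: scan cost=50, card=50
  {A}: scan cost=300, card=300
  {BD}: card=300; try (B,hash)→840, (B,nl_idx)→1140, (D,merge)→1360, (B,merge)→1430, (D,hash)→1780, (D,nl)→6050 …(+1); best=840 via (B,hash)
  {CD}: card=300; try (C,hash)→840, (C,nl_idx)→1140, (D,merge)→1360, (C,merge)→1430, (D,hash)→1780, (D,nl)→6050 …(+1); best=840 via (C,hash)
  {AD}: card=2400; try (D,hash)→2280, (A,nl_idx)→3600, (A,merge)→4080, (D,merge)→4260, (A,hash)→5640, (A,nl)→36120 …(+1); best=2280 via (D,hash)
  {BCD}: card=750; try (C,hash)→1740, (B,hash)→1740, (C,nl_idx)→3390, (B,nl_idx)→3390, (C,merge)→4190, (B,merge)→4190 …(+2); best=1740 via (C,hash)
  {ABD}: card=6000; try (B,hash)→5280, (A,hash)→6540, (A,merge)→6840, (A,nl_idx)→9540, (B,nl_idx)→22680, (B,merge)→33830 …(+2); best=5280 via (B,hash)
  {ACD}: card=6000; try (C,hash)→5280, (A,hash)→6540, (A,merge)→6840, (A,nl_idx)→9540, (C,nl_idx)→22680, (C,merge)→33830 …(+2); best=5280 via (C,hash)
  {ABCD}: card=15000; try (A,hash)→7890, (C,hash)→11880, (B,hash)→11880, (A,merge)→12990, (A,nl_idx)→23490, (C,nl_idx)→56280 …(+6); best=7890 via (A,hash)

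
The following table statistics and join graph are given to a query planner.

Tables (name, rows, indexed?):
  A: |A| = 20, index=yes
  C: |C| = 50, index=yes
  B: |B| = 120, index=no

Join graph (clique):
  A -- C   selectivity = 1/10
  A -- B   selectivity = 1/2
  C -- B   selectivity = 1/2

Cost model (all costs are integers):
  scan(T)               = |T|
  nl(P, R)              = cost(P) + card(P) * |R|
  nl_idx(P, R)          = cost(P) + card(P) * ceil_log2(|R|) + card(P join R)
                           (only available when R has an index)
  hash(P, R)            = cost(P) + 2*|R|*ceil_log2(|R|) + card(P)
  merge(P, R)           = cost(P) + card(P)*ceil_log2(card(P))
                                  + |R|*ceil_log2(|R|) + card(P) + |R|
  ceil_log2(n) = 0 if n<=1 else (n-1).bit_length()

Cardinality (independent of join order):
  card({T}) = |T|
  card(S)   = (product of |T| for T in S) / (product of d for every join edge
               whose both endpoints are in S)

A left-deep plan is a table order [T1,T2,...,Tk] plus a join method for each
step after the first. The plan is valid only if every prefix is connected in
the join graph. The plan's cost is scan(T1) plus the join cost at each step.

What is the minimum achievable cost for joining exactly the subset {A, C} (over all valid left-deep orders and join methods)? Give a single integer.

Selinger DP over subsets of {A,C}:
  {A}: scan cost=20, card=20
  {C}: scan cost=50, card=50
  {AC}: card=100; try (C,nl_idx)→240, (A,hash)→300, (A,nl_idx)→400, (C,merge)→490, (A,merge)→520, (C,hash)→640 …(+2); best=240 via (C,nl_idx)

240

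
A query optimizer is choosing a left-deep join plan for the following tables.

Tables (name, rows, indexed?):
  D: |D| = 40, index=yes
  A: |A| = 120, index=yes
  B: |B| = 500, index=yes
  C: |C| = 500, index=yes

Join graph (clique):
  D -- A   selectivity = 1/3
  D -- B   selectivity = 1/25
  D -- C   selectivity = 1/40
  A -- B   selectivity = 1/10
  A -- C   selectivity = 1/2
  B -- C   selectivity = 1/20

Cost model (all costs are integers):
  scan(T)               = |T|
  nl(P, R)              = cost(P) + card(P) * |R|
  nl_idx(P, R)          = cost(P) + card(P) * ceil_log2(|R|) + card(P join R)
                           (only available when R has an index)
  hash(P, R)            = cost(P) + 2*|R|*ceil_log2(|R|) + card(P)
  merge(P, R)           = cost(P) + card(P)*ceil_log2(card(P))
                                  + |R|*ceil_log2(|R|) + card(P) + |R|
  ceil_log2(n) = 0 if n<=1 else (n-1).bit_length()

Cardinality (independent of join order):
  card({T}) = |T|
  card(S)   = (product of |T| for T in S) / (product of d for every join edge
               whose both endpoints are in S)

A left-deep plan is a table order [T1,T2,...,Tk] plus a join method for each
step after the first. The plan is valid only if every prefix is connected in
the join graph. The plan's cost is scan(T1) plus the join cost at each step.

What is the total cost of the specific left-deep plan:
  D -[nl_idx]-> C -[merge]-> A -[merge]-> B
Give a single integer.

step 1: scan D: cost=40, card=40
step 2: join C via nl_idx
    card(P join C) = 40*500/(40) = 500
    cost = 40 + 40*9 + 500 = 900
step 3: join A via merge
    card(P join A) = 500*120/(3*2) = 10000
    cost = 900 + 500*9 + 120*7 + 500 + 120 = 6860
step 4: join B via merge
    card(P join B) = 10000*500/(25*10*20) = 1000
    cost = 6860 + 10000*14 + 500*9 + 10000 + 500 = 161860

161860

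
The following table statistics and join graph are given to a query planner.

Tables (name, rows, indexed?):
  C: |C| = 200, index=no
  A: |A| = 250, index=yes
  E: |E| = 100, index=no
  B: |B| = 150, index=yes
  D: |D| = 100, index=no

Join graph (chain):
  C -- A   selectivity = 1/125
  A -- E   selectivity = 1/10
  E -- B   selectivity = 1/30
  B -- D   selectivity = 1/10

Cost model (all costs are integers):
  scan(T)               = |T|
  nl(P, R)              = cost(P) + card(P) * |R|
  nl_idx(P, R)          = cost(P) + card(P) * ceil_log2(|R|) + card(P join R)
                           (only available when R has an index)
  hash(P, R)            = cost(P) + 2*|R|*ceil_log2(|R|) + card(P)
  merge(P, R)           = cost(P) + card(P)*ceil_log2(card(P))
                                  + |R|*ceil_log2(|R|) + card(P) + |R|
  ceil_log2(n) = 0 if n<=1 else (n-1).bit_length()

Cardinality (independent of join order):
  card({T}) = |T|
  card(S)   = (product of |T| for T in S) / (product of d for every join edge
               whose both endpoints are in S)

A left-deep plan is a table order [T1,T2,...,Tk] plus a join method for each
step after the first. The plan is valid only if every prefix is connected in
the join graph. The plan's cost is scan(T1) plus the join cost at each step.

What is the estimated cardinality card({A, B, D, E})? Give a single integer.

Tables in S: A(250), B(150), D(100), E(100)
Edges inside S: A-E(d=10), E-B(d=30), B-D(d=10)
numerator = 250 * 150 * 100 * 100 = 375000000
denominator = 10 * 30 * 10 = 3000
card(S) = 375000000 / 3000 = 125000

125000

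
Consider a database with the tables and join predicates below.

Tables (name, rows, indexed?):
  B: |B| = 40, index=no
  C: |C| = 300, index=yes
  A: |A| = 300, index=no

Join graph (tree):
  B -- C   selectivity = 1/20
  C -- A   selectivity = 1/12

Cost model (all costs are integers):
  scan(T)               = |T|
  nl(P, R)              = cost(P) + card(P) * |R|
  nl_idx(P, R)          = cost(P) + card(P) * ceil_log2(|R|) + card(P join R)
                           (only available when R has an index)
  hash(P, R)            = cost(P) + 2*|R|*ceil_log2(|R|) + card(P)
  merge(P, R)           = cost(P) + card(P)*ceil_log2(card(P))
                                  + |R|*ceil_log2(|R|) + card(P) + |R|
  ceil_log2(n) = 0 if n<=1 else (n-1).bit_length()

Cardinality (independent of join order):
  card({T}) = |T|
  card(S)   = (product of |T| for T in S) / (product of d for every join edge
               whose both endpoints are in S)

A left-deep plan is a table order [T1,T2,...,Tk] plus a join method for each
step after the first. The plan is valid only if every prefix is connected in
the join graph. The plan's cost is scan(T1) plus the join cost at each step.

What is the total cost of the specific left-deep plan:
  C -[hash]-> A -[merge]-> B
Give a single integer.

step 1: scan C: cost=300, card=300
step 2: join A via hash
    card(P join A) = 300*300/(12) = 7500
    cost = 300 + 2*300*9 + 300 = 6000
step 3: join B via merge
    card(P join B) = 7500*40/(20) = 15000
    cost = 6000 + 7500*13 + 40*6 + 7500 + 40 = 111280

111280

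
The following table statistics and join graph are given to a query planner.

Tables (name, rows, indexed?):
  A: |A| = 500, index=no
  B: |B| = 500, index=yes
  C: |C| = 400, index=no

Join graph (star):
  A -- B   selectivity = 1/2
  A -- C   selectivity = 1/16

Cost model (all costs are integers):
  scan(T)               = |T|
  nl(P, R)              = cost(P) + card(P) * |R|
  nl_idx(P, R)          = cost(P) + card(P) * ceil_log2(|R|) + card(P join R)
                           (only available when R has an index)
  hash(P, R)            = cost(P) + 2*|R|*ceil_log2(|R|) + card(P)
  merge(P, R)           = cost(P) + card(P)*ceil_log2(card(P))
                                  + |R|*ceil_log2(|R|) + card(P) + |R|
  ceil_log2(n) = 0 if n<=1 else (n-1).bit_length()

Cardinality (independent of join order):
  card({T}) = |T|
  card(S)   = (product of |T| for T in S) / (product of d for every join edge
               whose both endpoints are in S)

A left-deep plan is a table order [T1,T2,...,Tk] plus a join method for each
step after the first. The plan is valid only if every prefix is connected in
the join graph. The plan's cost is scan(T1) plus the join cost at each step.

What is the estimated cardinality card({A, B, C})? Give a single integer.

3125000

Tables in S: A(500), B(500), C(400)
Edges inside S: A-B(d=2), A-C(d=16)
numerator = 500 * 500 * 400 = 100000000
denominator = 2 * 16 = 32
card(S) = 100000000 / 32 = 3125000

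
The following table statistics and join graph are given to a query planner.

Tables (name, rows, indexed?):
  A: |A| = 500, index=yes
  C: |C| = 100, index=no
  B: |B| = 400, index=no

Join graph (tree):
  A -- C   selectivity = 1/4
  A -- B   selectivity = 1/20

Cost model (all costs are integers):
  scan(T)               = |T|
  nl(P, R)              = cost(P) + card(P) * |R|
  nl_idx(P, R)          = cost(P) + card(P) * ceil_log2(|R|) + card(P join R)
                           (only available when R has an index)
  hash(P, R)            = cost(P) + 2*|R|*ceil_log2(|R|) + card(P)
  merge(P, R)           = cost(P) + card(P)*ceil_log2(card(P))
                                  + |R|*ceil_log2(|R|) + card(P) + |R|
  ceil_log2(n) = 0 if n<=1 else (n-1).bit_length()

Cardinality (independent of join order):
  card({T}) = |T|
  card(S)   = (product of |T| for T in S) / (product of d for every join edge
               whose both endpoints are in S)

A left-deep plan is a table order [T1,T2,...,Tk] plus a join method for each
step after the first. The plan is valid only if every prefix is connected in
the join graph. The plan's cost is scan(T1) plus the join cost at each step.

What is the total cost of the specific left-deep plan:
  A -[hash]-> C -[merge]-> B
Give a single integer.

step 1: scan A: cost=500, card=500
step 2: join C via hash
    card(P join C) = 500*100/(4) = 12500
    cost = 500 + 2*100*7 + 500 = 2400
step 3: join B via merge
    card(P join B) = 12500*400/(20) = 250000
    cost = 2400 + 12500*14 + 400*9 + 12500 + 400 = 193900

193900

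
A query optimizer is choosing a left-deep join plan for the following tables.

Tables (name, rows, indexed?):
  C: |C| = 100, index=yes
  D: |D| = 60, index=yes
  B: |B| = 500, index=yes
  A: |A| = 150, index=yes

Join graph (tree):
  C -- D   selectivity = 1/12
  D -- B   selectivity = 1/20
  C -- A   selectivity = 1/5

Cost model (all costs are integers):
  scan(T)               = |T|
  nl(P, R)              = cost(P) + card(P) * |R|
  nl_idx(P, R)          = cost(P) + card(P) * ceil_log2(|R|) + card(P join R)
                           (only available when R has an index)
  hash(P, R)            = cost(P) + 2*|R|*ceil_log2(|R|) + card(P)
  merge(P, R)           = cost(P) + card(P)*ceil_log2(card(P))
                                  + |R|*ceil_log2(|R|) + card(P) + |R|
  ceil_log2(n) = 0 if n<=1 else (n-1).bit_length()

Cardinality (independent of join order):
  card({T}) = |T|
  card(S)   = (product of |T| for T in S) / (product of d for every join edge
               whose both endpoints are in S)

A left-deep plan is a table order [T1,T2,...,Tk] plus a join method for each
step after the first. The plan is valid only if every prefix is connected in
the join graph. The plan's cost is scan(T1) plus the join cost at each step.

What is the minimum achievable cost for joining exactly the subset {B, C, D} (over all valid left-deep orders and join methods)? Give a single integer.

Selinger DP over subsets of {B,C,D}:
  {C}: scan cost=100, card=100
  {D}: scan cost=60, card=60
  {B}: scan cost=500, card=500
  {CD}: card=500; try (D,hash)→920, (C,nl_idx)→980, (D,nl_idx)→1200, (C,merge)→1280, (D,merge)→1320, (C,hash)→1520 …(+2); best=920 via (D,hash)
  {BD}: card=1500; try (D,hash)→1720, (B,nl_idx)→2100, (D,nl_idx)→5000, (B,merge)→5480, (D,merge)→5920, (B,hash)→9120 …(+2); best=1720 via (D,hash)
  {BCD}: card=12500; try (C,hash)→4620, (B,hash)→10420, (B,merge)→10920, (B,nl_idx)→17920, (C,merge)→20520, (C,nl_idx)→24720 …(+2); best=4620 via (C,hash)

4620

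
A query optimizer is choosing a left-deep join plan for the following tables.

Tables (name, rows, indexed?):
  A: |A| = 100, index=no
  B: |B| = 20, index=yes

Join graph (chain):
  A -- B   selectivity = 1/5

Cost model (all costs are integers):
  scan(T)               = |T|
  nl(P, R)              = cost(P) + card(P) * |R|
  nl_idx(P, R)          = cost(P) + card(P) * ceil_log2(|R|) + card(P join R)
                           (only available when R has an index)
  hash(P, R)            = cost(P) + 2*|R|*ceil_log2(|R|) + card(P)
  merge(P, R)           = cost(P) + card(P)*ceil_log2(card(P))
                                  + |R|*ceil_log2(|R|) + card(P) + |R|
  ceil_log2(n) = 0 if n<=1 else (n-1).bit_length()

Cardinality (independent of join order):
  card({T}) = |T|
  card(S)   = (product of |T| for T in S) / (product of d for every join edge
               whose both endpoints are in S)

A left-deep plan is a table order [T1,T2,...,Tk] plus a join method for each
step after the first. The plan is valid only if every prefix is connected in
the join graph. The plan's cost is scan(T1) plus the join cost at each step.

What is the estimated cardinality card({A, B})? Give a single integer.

400

Tables in S: A(100), B(20)
Edges inside S: A-B(d=5)
numerator = 100 * 20 = 2000
denominator = 5 = 5
card(S) = 2000 / 5 = 400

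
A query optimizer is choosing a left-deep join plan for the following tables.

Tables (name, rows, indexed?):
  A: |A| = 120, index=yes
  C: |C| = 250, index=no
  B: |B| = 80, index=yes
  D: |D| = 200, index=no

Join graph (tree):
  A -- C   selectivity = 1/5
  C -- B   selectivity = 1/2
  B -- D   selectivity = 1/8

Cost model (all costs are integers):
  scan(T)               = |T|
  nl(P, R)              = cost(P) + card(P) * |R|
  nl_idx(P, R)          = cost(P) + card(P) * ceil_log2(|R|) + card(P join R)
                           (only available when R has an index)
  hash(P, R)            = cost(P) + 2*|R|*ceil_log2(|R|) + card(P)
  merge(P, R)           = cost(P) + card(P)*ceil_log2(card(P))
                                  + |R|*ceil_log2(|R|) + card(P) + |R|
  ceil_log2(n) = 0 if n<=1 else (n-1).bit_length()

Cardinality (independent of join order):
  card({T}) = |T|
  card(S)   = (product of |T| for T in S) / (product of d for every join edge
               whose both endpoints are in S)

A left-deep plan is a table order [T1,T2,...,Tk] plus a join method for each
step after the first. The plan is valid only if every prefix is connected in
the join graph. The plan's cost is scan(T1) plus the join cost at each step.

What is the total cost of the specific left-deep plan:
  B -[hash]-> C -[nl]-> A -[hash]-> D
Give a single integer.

step 1: scan B: cost=80, card=80
step 2: join C via hash
    card(P join C) = 80*250/(2) = 10000
    cost = 80 + 2*250*8 + 80 = 4160
step 3: join A via nl
    card(P join A) = 10000*120/(5) = 240000
    cost = 4160 + 10000*120 = 1204160
step 4: join D via hash
    card(P join D) = 240000*200/(8) = 6000000
    cost = 1204160 + 2*200*8 + 240000 = 1447360

1447360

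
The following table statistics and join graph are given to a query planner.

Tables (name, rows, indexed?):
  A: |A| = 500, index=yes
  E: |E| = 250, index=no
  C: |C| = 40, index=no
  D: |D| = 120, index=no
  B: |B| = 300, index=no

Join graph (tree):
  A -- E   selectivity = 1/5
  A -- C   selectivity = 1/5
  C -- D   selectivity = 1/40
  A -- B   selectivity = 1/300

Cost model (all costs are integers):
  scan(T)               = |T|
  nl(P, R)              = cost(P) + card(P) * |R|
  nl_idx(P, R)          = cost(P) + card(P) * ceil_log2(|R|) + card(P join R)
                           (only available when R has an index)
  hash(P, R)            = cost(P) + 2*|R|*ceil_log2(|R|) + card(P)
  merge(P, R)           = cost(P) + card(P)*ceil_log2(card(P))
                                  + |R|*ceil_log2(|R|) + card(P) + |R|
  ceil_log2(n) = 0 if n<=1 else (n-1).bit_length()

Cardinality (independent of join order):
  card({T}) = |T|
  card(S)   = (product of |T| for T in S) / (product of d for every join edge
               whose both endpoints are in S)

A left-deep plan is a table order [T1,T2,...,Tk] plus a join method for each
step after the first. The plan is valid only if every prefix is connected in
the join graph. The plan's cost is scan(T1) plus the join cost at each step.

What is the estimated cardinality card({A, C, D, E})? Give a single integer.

600000

Tables in S: A(500), C(40), D(120), E(250)
Edges inside S: A-E(d=5), A-C(d=5), C-D(d=40)
numerator = 500 * 40 * 120 * 250 = 600000000
denominator = 5 * 5 * 40 = 1000
card(S) = 600000000 / 1000 = 600000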